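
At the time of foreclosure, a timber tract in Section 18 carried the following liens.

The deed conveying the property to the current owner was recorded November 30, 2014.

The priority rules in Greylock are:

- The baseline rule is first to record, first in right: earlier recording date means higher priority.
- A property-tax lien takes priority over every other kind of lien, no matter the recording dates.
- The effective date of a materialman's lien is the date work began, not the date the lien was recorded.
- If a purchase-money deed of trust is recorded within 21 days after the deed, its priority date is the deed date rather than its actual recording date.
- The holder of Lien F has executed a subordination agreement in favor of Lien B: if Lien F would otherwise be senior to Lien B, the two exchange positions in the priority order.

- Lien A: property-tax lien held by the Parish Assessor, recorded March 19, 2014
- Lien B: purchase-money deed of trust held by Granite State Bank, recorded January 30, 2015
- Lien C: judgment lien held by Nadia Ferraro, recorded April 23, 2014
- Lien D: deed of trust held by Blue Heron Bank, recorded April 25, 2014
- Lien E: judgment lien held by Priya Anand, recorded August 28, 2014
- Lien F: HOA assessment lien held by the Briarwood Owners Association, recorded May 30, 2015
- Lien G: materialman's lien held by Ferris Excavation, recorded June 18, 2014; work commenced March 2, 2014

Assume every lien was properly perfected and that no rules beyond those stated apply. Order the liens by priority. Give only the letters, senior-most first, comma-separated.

Effective dates after the stated exceptions: B was recorded 61 days after the deed, outside the 21-day window, so it keeps its recording date; G's effective date is March 2, 2014, when work began.
A, as a property-tax lien, has superpriority and ranks first.
Among the remaining liens, by effective date: G (March 2, 2014), C (April 23, 2014), D (April 25, 2014), E (August 28, 2014), B (January 30, 2015), F (May 30, 2015).
F is already junior to B, so the subordination agreement changes nothing.

A, G, C, D, E, B, F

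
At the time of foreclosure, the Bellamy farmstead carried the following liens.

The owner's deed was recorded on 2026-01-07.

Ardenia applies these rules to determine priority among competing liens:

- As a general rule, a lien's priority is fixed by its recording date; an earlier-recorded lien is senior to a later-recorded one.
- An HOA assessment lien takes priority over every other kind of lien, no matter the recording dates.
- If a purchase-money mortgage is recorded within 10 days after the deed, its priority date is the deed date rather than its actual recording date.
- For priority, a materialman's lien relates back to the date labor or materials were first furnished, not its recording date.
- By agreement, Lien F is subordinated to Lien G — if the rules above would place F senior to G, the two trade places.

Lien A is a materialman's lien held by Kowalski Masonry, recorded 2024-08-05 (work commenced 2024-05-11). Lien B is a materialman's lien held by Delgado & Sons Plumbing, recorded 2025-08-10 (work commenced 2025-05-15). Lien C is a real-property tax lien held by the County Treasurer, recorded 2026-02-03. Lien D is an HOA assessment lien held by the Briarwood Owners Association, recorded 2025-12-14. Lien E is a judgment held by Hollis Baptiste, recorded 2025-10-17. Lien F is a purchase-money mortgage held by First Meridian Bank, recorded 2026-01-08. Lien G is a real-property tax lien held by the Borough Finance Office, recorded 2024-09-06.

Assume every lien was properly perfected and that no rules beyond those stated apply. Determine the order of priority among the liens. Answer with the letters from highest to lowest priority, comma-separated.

Adjusting effective dates: A's effective date is 2024-05-11, when work began; B's effective date is 2025-05-15, when work began; F relates back to the deed date 2026-01-07.
As an HOA assessment lien, D is senior to every other lien.
Ordering the rest by effective date: A (2024-05-11), G (2024-09-06), B (2025-05-15), E (2025-10-17), F (2026-01-07), C (2026-02-03).
F is already junior to G, so the subordination agreement changes nothing.

D, A, G, B, E, F, C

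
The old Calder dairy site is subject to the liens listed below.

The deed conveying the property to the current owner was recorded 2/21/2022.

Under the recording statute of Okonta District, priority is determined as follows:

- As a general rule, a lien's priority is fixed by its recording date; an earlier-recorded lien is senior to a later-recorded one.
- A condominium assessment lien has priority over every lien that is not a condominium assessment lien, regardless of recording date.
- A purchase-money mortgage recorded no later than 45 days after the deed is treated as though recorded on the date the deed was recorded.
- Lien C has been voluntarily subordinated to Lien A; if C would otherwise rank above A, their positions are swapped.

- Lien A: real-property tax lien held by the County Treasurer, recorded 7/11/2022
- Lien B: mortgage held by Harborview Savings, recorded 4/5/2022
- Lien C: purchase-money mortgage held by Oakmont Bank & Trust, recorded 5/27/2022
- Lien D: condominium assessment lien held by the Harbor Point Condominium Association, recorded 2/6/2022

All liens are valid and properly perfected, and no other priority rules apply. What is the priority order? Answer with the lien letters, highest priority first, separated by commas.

Effective dates: C missed the 45-day window (95 days after the deed), so its recording date stands.
D is a condominium assessment lien and takes priority over every other lien.
Remaining liens by effective date: B (4/5/2022), C (5/27/2022), A (7/11/2022).
Because C would otherwise rank above A, the subordination swaps them.

D, B, A, C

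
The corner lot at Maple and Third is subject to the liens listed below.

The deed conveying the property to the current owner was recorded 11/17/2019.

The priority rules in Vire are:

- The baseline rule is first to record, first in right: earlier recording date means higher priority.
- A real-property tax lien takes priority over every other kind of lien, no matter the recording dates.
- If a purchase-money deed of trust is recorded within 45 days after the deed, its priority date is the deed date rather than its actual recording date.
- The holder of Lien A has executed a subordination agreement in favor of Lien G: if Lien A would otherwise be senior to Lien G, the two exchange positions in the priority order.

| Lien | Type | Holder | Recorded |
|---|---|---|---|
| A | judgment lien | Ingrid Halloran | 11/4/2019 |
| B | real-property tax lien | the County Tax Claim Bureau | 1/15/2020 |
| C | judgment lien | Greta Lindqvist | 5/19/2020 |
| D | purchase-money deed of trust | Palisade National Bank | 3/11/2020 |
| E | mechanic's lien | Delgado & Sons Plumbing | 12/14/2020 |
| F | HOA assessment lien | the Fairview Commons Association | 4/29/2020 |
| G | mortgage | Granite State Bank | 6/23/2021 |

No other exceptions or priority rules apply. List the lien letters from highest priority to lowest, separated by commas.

Adjusting effective dates: D was recorded 115 days after the deed, outside the 45-day window, so it keeps its recording date.
B, as a real-property tax lien, has superpriority and ranks first.
Ordering the rest by effective date: A (11/4/2019), D (3/11/2020), F (4/29/2020), C (5/19/2020), E (12/14/2020), G (6/23/2021).
Because A would otherwise rank above G, the subordination swaps them.

B, G, D, F, C, E, A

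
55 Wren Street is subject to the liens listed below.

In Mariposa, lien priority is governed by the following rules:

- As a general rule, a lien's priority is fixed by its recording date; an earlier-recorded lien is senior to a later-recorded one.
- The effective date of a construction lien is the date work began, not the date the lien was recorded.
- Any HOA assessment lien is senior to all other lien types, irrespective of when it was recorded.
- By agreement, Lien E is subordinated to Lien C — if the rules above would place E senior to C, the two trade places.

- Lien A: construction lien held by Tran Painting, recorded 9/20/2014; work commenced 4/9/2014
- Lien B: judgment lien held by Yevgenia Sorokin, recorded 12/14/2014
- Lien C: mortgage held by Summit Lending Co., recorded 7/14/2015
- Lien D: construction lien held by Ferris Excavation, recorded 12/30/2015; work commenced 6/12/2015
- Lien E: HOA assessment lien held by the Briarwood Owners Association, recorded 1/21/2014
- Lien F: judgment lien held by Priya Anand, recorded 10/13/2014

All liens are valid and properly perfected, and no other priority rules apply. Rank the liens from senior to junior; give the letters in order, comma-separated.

C, A, F, B, D, E

Effective dates: A's effective date is 4/9/2014, when work began; D is treated as recorded 6/12/2015, the work-commencement date.
E is an HOA assessment lien and takes priority over every other lien.
Among the remaining liens, by effective date: A (4/9/2014), F (10/13/2014), B (12/14/2014), D (6/12/2015), C (7/14/2015).
Because E would otherwise rank above C, the subordination swaps them.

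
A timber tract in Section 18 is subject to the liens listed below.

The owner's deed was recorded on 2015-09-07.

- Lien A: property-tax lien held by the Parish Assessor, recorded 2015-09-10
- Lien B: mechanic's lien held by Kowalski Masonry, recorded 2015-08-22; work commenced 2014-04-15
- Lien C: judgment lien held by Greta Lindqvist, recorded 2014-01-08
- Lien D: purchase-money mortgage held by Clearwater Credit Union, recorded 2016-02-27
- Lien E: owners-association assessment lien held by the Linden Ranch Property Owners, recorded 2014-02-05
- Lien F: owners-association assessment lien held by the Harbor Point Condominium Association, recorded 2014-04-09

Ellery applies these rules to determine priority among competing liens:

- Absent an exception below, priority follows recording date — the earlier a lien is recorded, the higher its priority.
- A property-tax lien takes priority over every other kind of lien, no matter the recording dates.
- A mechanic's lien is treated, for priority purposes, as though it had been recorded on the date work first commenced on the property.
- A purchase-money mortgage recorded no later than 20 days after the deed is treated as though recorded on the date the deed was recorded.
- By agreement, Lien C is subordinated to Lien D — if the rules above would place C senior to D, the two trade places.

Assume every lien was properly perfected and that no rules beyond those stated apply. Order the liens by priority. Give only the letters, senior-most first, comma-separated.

Adjusting effective dates: B relates back to 2014-04-15 (work commenced); D missed the 20-day window (173 days after the deed), so its recording date stands.
A is a property-tax lien and takes priority over every other lien.
Ordering the rest by effective date: C (2014-01-08), E (2014-02-05), F (2014-04-09), B (2014-04-15), D (2016-02-27).
Because C would otherwise rank above D, the subordination swaps them.

A, D, E, F, B, C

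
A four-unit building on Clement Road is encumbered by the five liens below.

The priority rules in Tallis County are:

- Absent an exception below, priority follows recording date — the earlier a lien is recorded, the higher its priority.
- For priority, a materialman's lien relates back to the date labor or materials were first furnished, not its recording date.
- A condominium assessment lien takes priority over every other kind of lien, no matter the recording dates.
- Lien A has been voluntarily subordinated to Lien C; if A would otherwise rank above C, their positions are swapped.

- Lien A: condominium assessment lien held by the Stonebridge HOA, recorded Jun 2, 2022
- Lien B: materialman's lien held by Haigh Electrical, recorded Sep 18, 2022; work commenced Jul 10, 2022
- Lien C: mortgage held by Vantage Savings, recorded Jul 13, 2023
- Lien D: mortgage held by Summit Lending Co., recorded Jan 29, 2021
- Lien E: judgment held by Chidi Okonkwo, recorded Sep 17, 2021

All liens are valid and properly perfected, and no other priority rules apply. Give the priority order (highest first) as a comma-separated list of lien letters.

C, D, E, B, A

First, effective dates: B's effective date is Jul 10, 2022, when work began.
A is a condominium assessment lien, so it outranks all other liens regardless of date.
Ordering the rest by effective date: D (Jan 29, 2021), E (Sep 17, 2021), B (Jul 10, 2022), C (Jul 13, 2023).
Because A would otherwise rank above C, the subordination swaps them.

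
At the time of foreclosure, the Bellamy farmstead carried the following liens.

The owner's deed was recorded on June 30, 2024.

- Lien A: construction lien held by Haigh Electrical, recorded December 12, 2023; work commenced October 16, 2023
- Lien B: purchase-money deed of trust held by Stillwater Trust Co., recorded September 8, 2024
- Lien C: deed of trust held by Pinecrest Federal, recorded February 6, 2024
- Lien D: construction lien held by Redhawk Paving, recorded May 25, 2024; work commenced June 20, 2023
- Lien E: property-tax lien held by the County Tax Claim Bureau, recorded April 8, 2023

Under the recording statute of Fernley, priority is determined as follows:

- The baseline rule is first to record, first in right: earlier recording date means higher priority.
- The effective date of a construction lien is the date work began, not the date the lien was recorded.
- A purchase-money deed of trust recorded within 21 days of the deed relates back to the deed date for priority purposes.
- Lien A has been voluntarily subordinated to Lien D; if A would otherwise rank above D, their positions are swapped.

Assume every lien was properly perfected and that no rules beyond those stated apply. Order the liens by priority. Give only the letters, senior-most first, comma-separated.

E, D, A, C, B

Effective dates after the stated exceptions: A is treated as recorded October 16, 2023, the work-commencement date; B was recorded 70 days after the deed — beyond 21 days — so no relation-back applies; D relates back to June 20, 2023 (work commenced).
Ordering by effective date: E (April 8, 2023), D (June 20, 2023), A (October 16, 2023), C (February 6, 2024), B (September 8, 2024).
A already ranks below D; the subordination has no effect.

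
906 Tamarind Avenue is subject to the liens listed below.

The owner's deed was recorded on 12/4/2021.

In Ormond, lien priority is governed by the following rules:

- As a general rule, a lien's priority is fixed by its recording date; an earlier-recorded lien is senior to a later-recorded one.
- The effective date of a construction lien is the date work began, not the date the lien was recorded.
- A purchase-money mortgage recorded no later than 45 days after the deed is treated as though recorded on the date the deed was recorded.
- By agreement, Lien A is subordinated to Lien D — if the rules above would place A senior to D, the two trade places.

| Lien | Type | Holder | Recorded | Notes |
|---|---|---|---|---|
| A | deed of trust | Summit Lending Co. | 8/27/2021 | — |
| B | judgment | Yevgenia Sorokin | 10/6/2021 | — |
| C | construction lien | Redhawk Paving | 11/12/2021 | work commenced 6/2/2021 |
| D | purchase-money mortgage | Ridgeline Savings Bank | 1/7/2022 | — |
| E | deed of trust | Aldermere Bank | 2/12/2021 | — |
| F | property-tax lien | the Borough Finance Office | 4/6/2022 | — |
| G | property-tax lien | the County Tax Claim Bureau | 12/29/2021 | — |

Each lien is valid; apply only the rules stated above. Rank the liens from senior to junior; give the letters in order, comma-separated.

E, C, D, B, A, G, F

Adjusting effective dates: C relates back to 6/2/2021 (work commenced); D relates back to the deed date 12/4/2021.
Ordering by effective date: E (2/12/2021), C (6/2/2021), A (8/27/2021), B (10/6/2021), D (12/4/2021), G (12/29/2021), F (4/6/2022).
The subordination applies — A was senior to D — so A and D swap.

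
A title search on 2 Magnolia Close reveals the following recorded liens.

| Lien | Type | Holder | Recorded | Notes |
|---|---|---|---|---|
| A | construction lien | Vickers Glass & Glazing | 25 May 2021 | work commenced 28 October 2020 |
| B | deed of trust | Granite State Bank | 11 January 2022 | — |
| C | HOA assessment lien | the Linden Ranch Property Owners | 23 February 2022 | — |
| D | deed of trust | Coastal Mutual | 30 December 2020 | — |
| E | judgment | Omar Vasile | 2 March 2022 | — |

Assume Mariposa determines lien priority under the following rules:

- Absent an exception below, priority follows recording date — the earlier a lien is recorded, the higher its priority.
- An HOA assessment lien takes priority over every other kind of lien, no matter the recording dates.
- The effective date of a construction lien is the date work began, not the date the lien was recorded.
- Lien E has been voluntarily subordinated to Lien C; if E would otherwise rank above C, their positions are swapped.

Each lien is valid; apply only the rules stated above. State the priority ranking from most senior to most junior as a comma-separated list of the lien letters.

Effective dates: A is treated as recorded 28 October 2020, the work-commencement date.
C is an HOA assessment lien, so it outranks all other liens regardless of date.
Remaining liens by effective date: A (28 October 2020), D (30 December 2020), B (11 January 2022), E (2 March 2022).
Since E is not senior to C, the subordination leaves the order unchanged.

C, A, D, B, E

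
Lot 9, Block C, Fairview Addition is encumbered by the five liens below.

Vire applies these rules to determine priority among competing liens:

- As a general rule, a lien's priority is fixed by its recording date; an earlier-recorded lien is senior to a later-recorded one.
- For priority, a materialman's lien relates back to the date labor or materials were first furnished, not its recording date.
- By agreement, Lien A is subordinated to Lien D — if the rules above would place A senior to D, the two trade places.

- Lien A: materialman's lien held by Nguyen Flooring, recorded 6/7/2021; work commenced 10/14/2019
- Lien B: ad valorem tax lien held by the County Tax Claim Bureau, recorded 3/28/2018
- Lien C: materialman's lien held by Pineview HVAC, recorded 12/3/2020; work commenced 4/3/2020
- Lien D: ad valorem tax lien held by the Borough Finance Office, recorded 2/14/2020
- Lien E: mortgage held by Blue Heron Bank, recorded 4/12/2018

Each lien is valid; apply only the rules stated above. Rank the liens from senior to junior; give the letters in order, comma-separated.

B, E, D, A, C

Adjusting effective dates: A relates back to 10/14/2019 (work commenced); C's effective date is 4/3/2020, when work began.
Ordering by effective date: B (3/28/2018), E (4/12/2018), A (10/14/2019), D (2/14/2020), C (4/3/2020).
Because A would otherwise rank above D, the subordination swaps them.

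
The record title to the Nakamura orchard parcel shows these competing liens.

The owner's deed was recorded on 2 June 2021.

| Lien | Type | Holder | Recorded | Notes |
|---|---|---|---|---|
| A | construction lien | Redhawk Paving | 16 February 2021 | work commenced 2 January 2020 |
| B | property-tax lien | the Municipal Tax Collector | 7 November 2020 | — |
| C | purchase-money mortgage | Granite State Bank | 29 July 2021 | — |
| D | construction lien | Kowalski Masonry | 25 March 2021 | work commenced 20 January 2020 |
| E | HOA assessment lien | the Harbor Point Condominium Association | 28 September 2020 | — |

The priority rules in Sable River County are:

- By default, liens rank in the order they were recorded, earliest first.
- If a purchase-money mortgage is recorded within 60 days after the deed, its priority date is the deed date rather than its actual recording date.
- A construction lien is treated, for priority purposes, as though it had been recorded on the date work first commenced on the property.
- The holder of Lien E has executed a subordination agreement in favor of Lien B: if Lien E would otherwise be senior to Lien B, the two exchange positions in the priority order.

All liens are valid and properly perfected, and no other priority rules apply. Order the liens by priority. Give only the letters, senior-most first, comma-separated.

A, D, B, E, C

Adjusting effective dates: A relates back to 2 January 2020 (work commenced); C was recorded within the 60-day window, so its effective date is the deed date 2 June 2021; D's effective date is 20 January 2020, when work began.
Sorted by effective date: A (2 January 2020), D (20 January 2020), E (28 September 2020), B (7 November 2020), C (2 June 2021).
Because E would otherwise rank above B, the subordination swaps them.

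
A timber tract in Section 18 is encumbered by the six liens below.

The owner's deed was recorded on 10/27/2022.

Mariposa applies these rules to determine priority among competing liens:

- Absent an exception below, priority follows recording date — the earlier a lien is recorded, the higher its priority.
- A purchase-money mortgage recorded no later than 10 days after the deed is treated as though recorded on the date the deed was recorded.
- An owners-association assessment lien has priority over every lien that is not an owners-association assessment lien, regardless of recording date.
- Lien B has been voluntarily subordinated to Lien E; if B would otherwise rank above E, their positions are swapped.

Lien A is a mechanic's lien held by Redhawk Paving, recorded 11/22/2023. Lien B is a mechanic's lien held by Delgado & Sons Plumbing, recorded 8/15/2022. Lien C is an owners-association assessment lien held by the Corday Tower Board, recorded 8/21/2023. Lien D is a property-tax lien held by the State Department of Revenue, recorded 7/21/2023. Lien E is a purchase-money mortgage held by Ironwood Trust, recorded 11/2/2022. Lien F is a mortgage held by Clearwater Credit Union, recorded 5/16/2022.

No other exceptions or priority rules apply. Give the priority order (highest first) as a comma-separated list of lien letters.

Effective dates: E was recorded within the 10-day window, so its effective date is the deed date 10/27/2022.
C, as an owners-association assessment lien, has superpriority and ranks first.
Among the remaining liens, by effective date: F (5/16/2022), B (8/15/2022), E (10/27/2022), D (7/21/2023), A (11/22/2023).
The subordination applies — B was senior to E — so B and E swap.

C, F, E, B, D, A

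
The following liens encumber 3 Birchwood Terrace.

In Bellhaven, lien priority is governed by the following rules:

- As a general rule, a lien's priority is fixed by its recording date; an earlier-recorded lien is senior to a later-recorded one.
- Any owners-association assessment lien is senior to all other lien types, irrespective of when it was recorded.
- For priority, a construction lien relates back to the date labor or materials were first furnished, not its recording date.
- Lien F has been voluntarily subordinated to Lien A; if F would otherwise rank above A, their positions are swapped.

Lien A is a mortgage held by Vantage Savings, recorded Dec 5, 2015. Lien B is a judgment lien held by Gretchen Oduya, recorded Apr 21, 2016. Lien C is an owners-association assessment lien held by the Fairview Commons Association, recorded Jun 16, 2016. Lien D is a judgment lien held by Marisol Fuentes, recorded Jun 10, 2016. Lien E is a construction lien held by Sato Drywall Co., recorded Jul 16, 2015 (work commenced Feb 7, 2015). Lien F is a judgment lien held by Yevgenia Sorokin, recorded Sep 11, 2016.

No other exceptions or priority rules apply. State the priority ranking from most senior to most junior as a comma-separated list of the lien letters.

C, E, A, B, D, F

First, effective dates: E's effective date is Feb 7, 2015, when work began.
As an owners-association assessment lien, C is senior to every other lien.
Remaining liens by effective date: E (Feb 7, 2015), A (Dec 5, 2015), B (Apr 21, 2016), D (Jun 10, 2016), F (Sep 11, 2016).
F already ranks below A; the subordination has no effect.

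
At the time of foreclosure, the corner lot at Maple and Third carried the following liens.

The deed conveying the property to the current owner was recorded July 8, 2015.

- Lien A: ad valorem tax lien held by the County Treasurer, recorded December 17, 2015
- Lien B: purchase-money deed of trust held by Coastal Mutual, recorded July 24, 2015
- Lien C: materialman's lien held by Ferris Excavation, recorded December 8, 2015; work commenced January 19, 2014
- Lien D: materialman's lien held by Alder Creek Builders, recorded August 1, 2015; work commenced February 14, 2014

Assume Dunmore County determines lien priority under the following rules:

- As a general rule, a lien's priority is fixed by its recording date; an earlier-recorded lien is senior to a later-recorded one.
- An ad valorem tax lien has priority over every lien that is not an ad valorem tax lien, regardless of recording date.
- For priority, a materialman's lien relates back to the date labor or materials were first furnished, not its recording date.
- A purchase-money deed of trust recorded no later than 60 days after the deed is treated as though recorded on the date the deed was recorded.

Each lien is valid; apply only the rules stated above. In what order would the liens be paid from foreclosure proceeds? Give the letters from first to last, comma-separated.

A, C, D, B

First, effective dates: B relates back to the deed date July 8, 2015; C is treated as recorded January 19, 2014, the work-commencement date; D relates back to February 14, 2014 (work commenced).
As an ad valorem tax lien, A is senior to every other lien.
Among the remaining liens, by effective date: C (January 19, 2014), D (February 14, 2014), B (July 8, 2015).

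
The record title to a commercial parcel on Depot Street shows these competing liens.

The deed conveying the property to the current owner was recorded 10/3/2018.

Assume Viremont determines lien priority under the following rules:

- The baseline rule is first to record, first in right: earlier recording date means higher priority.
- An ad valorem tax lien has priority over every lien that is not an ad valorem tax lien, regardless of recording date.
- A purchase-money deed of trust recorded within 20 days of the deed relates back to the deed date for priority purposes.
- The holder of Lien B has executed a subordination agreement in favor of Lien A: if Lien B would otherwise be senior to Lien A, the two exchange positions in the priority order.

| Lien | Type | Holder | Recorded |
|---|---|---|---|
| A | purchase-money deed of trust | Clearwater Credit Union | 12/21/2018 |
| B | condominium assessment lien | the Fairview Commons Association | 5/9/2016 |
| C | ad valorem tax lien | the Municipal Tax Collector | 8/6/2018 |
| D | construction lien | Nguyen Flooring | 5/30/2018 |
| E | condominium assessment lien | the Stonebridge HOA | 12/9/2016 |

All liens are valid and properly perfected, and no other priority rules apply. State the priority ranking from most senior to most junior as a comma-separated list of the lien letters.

Effective dates after the stated exceptions: A was recorded 79 days after the deed — beyond 20 days — so no relation-back applies.
C is an ad valorem tax lien and takes priority over every other lien.
The other liens, earliest effective date first: B (5/9/2016), E (12/9/2016), D (5/30/2018), A (12/21/2018).
B is senior to A before the subordination, so the two trade places.

C, A, E, D, B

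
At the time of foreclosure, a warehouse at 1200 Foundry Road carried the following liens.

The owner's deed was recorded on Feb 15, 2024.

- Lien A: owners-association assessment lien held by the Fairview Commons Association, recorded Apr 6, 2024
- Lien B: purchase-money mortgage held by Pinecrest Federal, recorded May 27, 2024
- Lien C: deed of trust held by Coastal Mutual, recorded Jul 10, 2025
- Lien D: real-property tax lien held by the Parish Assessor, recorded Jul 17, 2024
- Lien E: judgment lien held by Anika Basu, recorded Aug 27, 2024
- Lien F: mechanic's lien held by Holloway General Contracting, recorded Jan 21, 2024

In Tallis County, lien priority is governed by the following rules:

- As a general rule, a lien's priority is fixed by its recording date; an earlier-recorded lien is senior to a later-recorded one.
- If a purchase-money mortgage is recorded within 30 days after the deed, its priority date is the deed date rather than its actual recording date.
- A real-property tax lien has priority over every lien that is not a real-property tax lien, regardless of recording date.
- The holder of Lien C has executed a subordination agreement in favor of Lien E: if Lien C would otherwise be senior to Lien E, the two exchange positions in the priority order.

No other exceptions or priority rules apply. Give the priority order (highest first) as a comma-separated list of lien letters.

First, effective dates: B missed the 30-day window (102 days after the deed), so its recording date stands.
D is a real-property tax lien and takes priority over every other lien.
The other liens, earliest effective date first: F (Jan 21, 2024), A (Apr 6, 2024), B (May 27, 2024), E (Aug 27, 2024), C (Jul 10, 2025).
Since C is not senior to E, the subordination leaves the order unchanged.

D, F, A, B, E, C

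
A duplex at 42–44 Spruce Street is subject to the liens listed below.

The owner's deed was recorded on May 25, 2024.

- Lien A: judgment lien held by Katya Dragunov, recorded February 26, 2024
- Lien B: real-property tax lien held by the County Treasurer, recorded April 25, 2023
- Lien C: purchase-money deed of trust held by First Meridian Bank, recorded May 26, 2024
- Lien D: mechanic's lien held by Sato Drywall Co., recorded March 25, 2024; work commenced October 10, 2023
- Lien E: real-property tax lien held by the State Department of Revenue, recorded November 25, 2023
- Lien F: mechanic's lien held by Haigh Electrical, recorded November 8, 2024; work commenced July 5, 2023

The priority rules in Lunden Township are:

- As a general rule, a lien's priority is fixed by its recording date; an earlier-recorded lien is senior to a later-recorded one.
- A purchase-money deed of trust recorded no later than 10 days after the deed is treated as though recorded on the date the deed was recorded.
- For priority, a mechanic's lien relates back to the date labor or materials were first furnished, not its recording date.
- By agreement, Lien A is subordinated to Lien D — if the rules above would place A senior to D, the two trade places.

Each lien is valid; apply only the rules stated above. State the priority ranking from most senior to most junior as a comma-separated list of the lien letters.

B, F, D, E, A, C

Adjusting effective dates: C was recorded within the 10-day window, so its effective date is the deed date May 25, 2024; D's effective date is October 10, 2023, when work began; F's effective date is July 5, 2023, when work began.
Ordering by effective date: B (April 25, 2023), F (July 5, 2023), D (October 10, 2023), E (November 25, 2023), A (February 26, 2024), C (May 25, 2024).
Since A is not senior to D, the subordination leaves the order unchanged.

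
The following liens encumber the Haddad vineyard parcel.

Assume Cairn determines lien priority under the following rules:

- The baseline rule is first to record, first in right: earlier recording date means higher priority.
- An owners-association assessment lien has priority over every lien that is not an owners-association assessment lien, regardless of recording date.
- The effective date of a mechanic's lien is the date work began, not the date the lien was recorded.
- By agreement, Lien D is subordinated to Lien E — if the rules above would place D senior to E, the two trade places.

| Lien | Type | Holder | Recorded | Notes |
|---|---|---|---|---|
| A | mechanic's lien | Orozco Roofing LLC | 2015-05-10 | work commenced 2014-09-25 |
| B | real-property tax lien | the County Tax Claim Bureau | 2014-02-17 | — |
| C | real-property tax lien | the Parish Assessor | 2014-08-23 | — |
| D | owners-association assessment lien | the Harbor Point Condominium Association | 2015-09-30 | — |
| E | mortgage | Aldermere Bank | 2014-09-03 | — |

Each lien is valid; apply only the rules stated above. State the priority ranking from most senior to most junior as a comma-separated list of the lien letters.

E, B, C, D, A

Effective dates after the stated exceptions: A is treated as recorded 2014-09-25, the work-commencement date.
D, as an owners-association assessment lien, has superpriority and ranks first.
The other liens, earliest effective date first: B (2014-02-17), C (2014-08-23), E (2014-09-03), A (2014-09-25).
Because D would otherwise rank above E, the subordination swaps them.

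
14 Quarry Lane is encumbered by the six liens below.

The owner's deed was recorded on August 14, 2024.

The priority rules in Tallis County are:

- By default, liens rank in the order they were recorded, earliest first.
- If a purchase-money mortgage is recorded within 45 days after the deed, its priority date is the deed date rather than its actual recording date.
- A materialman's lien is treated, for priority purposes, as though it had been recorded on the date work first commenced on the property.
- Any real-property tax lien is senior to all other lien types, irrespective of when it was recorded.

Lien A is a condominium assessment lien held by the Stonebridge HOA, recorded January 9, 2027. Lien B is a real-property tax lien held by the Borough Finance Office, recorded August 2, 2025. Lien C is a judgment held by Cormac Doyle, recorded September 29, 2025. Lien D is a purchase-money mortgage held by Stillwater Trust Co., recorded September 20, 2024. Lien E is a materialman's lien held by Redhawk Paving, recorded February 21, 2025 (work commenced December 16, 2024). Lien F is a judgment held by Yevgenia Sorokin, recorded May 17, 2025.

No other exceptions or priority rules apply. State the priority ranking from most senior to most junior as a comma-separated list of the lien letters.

B, D, E, F, C, A

Effective dates after the stated exceptions: D relates back to the deed date August 14, 2024; E is treated as recorded December 16, 2024, the work-commencement date.
B, as a real-property tax lien, has superpriority and ranks first.
Ordering the rest by effective date: D (August 14, 2024), E (December 16, 2024), F (May 17, 2025), C (September 29, 2025), A (January 9, 2027).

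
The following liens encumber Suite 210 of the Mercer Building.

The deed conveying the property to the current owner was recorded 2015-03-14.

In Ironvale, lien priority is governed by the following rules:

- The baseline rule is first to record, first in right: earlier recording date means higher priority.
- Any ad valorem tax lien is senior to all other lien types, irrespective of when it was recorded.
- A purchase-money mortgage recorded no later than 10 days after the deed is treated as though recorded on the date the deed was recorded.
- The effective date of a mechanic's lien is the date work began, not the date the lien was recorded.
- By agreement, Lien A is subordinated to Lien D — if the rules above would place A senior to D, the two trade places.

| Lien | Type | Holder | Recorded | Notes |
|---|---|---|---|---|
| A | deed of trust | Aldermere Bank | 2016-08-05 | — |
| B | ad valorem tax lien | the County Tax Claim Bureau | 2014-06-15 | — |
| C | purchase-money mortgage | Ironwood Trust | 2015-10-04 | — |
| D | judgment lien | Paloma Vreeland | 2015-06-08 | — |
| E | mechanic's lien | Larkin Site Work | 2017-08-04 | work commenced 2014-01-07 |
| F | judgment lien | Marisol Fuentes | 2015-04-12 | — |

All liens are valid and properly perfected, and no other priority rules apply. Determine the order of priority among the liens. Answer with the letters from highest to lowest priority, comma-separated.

B, E, F, D, C, A

Adjusting effective dates: C was recorded 204 days after the deed, outside the 10-day window, so it keeps its recording date; E is treated as recorded 2014-01-07, the work-commencement date.
B is an ad valorem tax lien, so it outranks all other liens regardless of date.
Ordering the rest by effective date: E (2014-01-07), F (2015-04-12), D (2015-06-08), C (2015-10-04), A (2016-08-05).
Since A is not senior to D, the subordination leaves the order unchanged.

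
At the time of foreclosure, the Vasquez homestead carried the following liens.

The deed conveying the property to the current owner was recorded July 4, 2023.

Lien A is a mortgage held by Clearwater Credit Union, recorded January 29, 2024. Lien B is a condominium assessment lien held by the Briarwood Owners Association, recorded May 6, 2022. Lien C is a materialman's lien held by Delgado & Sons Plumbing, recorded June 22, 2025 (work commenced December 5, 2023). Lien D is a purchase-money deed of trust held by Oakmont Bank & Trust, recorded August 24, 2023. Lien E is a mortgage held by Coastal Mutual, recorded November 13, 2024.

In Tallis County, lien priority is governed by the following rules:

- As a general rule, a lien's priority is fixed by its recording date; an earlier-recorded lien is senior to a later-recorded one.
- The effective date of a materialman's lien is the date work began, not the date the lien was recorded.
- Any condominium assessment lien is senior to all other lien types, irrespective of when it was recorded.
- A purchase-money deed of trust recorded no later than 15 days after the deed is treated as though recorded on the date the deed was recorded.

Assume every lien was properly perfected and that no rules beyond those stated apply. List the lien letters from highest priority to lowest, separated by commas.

B, D, C, A, E

Effective dates: C relates back to December 5, 2023 (work commenced); D was recorded 51 days after the deed — beyond 15 days — so no relation-back applies.
As a condominium assessment lien, B is senior to every other lien.
The other liens, earliest effective date first: D (August 24, 2023), C (December 5, 2023), A (January 29, 2024), E (November 13, 2024).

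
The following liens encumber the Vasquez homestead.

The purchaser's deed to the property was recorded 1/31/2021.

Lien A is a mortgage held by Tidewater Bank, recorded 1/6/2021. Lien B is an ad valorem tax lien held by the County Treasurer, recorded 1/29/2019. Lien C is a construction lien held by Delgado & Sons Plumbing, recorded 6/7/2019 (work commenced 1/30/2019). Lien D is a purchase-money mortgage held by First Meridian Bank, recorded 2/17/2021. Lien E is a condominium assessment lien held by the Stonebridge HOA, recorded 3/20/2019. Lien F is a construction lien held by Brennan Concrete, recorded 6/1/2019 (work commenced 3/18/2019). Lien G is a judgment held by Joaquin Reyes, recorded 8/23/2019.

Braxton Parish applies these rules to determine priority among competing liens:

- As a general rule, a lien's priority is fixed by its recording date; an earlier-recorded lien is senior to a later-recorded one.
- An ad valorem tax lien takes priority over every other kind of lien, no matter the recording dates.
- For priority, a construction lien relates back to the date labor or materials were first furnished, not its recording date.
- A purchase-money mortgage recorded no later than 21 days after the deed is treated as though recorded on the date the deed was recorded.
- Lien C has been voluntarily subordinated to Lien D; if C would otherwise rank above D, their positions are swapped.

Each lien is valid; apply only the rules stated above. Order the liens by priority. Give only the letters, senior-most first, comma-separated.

B, D, F, E, G, A, C

Effective dates: C relates back to 1/30/2019 (work commenced); D relates back to the deed date 1/31/2021; F is treated as recorded 3/18/2019, the work-commencement date.
B, as an ad valorem tax lien, has superpriority and ranks first.
Remaining liens by effective date: C (1/30/2019), F (3/18/2019), E (3/20/2019), G (8/23/2019), A (1/6/2021), D (1/31/2021).
The subordination applies — C was senior to D — so C and D swap.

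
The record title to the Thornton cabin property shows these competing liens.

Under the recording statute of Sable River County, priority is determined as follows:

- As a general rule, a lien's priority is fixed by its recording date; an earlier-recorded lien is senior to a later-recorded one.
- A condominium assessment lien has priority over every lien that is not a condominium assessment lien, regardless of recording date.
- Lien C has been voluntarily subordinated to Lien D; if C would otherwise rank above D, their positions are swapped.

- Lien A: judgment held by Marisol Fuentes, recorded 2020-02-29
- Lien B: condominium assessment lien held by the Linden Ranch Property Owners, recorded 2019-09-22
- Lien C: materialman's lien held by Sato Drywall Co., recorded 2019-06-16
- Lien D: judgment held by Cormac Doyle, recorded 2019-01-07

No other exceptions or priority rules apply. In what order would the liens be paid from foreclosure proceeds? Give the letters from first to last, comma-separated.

B, D, C, A

B is a condominium assessment lien and takes priority over every other lien.
The other liens, earliest effective date first: D (2019-01-07), C (2019-06-16), A (2020-02-29).
Since C is not senior to D, the subordination leaves the order unchanged.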